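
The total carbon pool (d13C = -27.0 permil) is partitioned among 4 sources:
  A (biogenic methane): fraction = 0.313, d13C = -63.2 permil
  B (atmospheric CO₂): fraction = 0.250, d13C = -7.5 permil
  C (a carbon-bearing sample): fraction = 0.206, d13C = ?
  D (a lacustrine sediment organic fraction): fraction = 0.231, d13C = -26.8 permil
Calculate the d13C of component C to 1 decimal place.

4.1 permil

Isotope mass balance: δ_bulk = Σ fᵢ·δᵢ.
-27.0 = 0.313×(-63.2) + 0.250×(-7.5) + 0.206×δ_C + 0.231×(-26.8)
0.206·δ_C = -27.0 − (-27.847) = 0.847
δ_C = 0.847 / 0.206 = 4.11 permil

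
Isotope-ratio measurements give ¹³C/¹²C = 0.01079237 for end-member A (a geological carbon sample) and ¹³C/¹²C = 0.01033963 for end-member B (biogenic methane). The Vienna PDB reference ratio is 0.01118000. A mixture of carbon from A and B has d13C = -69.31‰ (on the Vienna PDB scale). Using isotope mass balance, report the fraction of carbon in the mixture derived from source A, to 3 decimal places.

0.145

δ_A = (0.01079237/0.01118000 − 1)×1000 = (0.965328 − 1)×1000 = -34.672‰
δ_B = (0.01033963/0.01118000 − 1)×1000 = (0.924833 − 1)×1000 = -75.167‰
f_A = (δ_mix − δ_B)/(δ_A − δ_B) = (-69.31 − (-75.167))/(-34.672 − (-75.167))
f_A = 5.857 / 40.496 = 0.1446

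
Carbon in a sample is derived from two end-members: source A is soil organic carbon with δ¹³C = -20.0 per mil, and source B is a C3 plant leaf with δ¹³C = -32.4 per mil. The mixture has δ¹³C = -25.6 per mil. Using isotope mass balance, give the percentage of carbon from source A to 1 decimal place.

δ_mix = f_A·δ_A + (1 − f_A)·δ_B  ⇒  f_A = (δ_mix − δ_B)/(δ_A − δ_B)
f_A = (-25.6 − (-32.4)) / (-20.0 − (-32.4))
f_A = 6.8 / 12.4 = 0.5484

54.8%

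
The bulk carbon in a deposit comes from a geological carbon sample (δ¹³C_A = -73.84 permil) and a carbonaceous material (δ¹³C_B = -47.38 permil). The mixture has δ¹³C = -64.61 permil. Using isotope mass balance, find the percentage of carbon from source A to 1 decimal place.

δ_mix = f_A·δ_A + (1 − f_A)·δ_B  ⇒  f_A = (δ_mix − δ_B)/(δ_A − δ_B)
f_A = (-64.61 − (-47.38)) / (-73.84 − (-47.38))
f_A = -17.23 / -26.46 = 0.6512

65.1%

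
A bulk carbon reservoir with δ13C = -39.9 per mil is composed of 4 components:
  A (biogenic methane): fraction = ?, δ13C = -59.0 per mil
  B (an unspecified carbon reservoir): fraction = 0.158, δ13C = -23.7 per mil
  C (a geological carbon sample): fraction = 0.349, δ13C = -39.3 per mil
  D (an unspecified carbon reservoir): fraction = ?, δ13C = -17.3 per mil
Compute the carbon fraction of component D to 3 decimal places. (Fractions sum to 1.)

0.159

Let f_D and f_A be the unknown fractions; fractions sum to 1 so f_D + f_A = 0.493.
Mass balance: Σ fᵢ·δᵢ = δ_bulk ⇒ f_D·(-17.3) + f_A·(-59.0) = -39.9 − (-17.460) = -22.440
Substitute f_A = 0.493 − f_D:
f_D·(-17.3 − -59.0) = -22.440 − 0.493×(-59.0) = 6.647
f_D = 6.647 / 41.7 = 0.1594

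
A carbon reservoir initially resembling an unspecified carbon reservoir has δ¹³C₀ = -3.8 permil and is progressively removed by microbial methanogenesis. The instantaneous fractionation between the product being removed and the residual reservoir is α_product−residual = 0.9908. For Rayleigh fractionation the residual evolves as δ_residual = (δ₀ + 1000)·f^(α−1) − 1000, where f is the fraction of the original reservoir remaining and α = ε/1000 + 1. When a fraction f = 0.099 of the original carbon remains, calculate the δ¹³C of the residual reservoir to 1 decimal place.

17.6 permil

Rayleigh residual: δ_res = (δ₀ + 1000)·f^(α−1) − 1000
α − 1 = -0.00920
f^(α−1) = 0.099^(-0.00920) = 1.021504
δ_res = (-3.8 + 1000) × 1.021504 − 1000 = 1017.622 − 1000 = 17.62 permil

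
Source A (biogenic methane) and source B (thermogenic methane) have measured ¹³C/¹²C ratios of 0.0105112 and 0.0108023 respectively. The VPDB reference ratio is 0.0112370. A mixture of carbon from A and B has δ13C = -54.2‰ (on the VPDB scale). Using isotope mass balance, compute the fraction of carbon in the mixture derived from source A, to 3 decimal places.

δ_A = (0.0105112/0.0112370 − 1)×1000 = (0.935410 − 1)×1000 = -64.590‰
δ_B = (0.0108023/0.0112370 − 1)×1000 = (0.961315 − 1)×1000 = -38.685‰
f_A = (δ_mix − δ_B)/(δ_A − δ_B) = (-54.2 − (-38.685))/(-64.590 − (-38.685))
f_A = -15.515 / -25.905 = 0.5989

0.599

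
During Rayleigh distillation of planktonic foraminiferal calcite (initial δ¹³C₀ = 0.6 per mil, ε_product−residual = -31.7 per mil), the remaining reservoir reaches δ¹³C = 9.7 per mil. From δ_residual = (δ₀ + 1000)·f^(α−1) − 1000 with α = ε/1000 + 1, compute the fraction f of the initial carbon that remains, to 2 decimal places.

0.75

α − 1 = ε/1000 = -0.0317
(δ_res + 1000)/(δ₀ + 1000) = (9.7 + 1000)/(0.6 + 1000) = 1009.7/1000.6 = 1.009095
f = 1.009095^(1/-0.0317) = exp(ln(1.009095)/-0.0317) = exp(0.00905/-0.0317)
f = exp(-0.2856) = 0.7516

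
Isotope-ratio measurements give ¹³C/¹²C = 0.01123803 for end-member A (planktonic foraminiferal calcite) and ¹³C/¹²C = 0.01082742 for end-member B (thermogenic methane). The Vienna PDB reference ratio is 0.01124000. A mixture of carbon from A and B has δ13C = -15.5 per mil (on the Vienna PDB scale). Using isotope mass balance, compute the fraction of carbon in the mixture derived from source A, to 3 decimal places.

δ_A = (0.01123803/0.01124000 − 1)×1000 = (0.999825 − 1)×1000 = -0.175 per mil
δ_B = (0.01082742/0.01124000 − 1)×1000 = (0.963294 − 1)×1000 = -36.706 per mil
f_A = (δ_mix − δ_B)/(δ_A − δ_B) = (-15.5 − (-36.706))/(-0.175 − (-36.706))
f_A = 21.206 / 36.531 = 0.5805

0.581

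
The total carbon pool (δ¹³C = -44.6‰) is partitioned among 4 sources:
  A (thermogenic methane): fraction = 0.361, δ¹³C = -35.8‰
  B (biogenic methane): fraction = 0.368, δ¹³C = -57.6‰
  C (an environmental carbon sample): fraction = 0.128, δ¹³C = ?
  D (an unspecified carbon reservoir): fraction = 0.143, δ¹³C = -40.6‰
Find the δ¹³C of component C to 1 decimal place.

Isotope mass balance: δ_bulk = Σ fᵢ·δᵢ.
-44.6 = 0.361×(-35.8) + 0.368×(-57.6) + 0.128×δ_C + 0.143×(-40.6)
0.128·δ_C = -44.6 − (-39.926) = -4.674
δ_C = -4.674 / 0.128 = -36.51‰

-36.5‰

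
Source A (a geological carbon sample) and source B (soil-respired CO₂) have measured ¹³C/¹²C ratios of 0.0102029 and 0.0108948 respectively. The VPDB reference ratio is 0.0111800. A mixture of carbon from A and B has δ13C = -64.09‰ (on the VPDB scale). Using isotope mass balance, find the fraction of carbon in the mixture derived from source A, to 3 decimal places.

0.623

δ_A = (0.0102029/0.0111800 − 1)×1000 = (0.912603 − 1)×1000 = -87.397‰
δ_B = (0.0108948/0.0111800 − 1)×1000 = (0.974490 − 1)×1000 = -25.510‰
f_A = (δ_mix − δ_B)/(δ_A − δ_B) = (-64.09 − (-25.510))/(-87.397 − (-25.510))
f_A = -38.580 / -61.887 = 0.6234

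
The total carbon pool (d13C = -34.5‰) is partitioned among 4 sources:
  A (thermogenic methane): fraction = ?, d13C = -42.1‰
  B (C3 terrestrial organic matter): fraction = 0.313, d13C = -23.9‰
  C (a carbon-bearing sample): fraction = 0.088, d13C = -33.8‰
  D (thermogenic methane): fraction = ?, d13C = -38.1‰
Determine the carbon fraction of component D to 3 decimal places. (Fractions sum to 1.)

0.293

Let f_D and f_A be the unknown fractions; fractions sum to 1 so f_D + f_A = 0.599.
Mass balance: Σ fᵢ·δᵢ = δ_bulk ⇒ f_D·(-38.1) + f_A·(-42.1) = -34.5 − (-10.455) = -24.045
Substitute f_A = 0.599 − f_D:
f_D·(-38.1 − -42.1) = -24.045 − 0.599×(-42.1) = 1.173
f_D = 1.173 / 4.0 = 0.2933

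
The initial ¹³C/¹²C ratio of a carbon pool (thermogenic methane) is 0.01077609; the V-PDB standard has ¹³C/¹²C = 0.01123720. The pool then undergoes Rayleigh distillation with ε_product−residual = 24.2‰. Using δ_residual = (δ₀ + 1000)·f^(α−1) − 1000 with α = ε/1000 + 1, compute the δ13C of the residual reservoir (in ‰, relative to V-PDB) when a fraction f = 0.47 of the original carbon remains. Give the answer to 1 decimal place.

-58.4‰

δ₀ = (0.01077609/0.01123720 − 1)×1000 = (0.958966 − 1)×1000 = -41.034‰
α − 1 = ε/1000 = 0.0242
f^(α−1) = 0.47^(0.0242) = 0.981894
δ_res = (-41.034 + 1000) × 0.981894 − 1000 = 941.603 − 1000 = -58.40‰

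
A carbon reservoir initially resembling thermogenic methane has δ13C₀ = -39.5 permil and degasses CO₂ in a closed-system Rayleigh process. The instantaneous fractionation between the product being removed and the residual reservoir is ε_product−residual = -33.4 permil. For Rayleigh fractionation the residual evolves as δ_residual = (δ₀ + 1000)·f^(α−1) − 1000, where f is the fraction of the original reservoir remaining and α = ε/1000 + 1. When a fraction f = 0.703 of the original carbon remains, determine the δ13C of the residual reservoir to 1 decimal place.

Rayleigh residual: δ_res = (δ₀ + 1000)·f^(α−1) − 1000
α = ε/1000 + 1 = 0.96660, so α − 1 = -0.03340
f^(α−1) = 0.703^(-0.03340) = 1.011840
δ_res = (-39.5 + 1000) × 1.011840 − 1000 = 971.872 − 1000 = -28.13 permil

-28.1 permil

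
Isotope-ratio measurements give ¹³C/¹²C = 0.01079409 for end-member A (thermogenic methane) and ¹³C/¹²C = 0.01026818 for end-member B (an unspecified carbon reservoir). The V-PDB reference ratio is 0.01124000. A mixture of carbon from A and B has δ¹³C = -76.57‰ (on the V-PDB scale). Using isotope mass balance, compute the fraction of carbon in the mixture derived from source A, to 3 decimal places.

δ_A = (0.01079409/0.01124000 − 1)×1000 = (0.960328 − 1)×1000 = -39.672‰
δ_B = (0.01026818/0.01124000 − 1)×1000 = (0.913539 − 1)×1000 = -86.461‰
f_A = (δ_mix − δ_B)/(δ_A − δ_B) = (-76.57 − (-86.461))/(-39.672 − (-86.461))
f_A = 9.891 / 46.789 = 0.2114

0.211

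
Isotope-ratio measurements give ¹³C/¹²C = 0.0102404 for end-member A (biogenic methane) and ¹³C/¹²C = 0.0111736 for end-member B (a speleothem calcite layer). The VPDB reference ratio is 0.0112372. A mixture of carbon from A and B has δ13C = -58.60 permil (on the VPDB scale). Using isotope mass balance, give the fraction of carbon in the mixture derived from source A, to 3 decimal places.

δ_A = (0.0102404/0.0112372 − 1)×1000 = (0.911295 − 1)×1000 = -88.705 permil
δ_B = (0.0111736/0.0112372 − 1)×1000 = (0.994340 − 1)×1000 = -5.660 permil
f_A = (δ_mix − δ_B)/(δ_A − δ_B) = (-58.60 − (-5.660))/(-88.705 − (-5.660))
f_A = -52.940 / -83.046 = 0.6375

0.637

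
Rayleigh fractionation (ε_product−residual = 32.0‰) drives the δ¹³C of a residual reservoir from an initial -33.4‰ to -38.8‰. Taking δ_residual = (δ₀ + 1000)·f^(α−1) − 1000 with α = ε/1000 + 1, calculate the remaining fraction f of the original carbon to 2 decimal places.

α − 1 = ε/1000 = 0.0320
(δ_res + 1000)/(δ₀ + 1000) = (-38.8 + 1000)/(-33.4 + 1000) = 961.2/966.6 = 0.994413
f = 0.994413^(1/0.0320) = exp(ln(0.994413)/0.0320) = exp(-0.00560/0.0320)
f = exp(-0.1751) = 0.8394

0.84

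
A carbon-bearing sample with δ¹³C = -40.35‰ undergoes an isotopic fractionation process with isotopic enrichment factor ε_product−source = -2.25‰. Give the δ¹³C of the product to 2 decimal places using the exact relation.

-42.51‰

To first order, δ_product ≈ δ_source + ε = -42.60‰.
Exactly, δ_product = (δ_source + 1000)·(ε/1000 + 1) − 1000.
δ_product = (-40.35 + 1000) × (-2.25/1000 + 1) − 1000
δ_product = -42.509‰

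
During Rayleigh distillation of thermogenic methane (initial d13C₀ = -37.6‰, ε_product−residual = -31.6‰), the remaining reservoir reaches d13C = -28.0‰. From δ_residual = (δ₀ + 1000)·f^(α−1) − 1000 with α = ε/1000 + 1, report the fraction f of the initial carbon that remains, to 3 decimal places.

0.730

α − 1 = ε/1000 = -0.0316
(δ_res + 1000)/(δ₀ + 1000) = (-28.0 + 1000)/(-37.6 + 1000) = 972.0/962.4 = 1.009975
f = 1.009975^(1/-0.0316) = exp(ln(1.009975)/-0.0316) = exp(0.00993/-0.0316)
f = exp(-0.3141) = 0.7304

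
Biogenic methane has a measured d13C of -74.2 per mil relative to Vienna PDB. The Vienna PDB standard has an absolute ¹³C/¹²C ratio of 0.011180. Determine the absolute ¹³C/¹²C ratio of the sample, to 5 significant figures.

R_sample = R_standard × (d13C/1000 + 1)
R_sample = 0.011180 × (-74.2/1000 + 1) = 0.011180 × 0.925800
R_sample = 0.0103504

0.010350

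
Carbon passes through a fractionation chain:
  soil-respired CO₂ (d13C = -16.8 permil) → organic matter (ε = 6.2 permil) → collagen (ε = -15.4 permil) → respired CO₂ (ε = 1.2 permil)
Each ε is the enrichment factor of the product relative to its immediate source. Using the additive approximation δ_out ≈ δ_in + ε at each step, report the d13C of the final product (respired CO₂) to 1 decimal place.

-24.8 permil

step 1: δ ≈ -16.8 + (6.2) = -10.6 permil
step 2: δ ≈ -10.6 + (-15.4) = -26.0 permil
step 3: δ ≈ -26.0 + (1.2) = -24.8 permil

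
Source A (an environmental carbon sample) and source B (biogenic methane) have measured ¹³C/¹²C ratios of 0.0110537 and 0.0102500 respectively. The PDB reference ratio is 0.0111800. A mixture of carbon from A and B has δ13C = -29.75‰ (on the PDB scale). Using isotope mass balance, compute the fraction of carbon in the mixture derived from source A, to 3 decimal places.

0.743

δ_A = (0.0110537/0.0111800 − 1)×1000 = (0.988703 − 1)×1000 = -11.297‰
δ_B = (0.0102500/0.0111800 − 1)×1000 = (0.916816 − 1)×1000 = -83.184‰
f_A = (δ_mix − δ_B)/(δ_A − δ_B) = (-29.75 − (-83.184))/(-11.297 − (-83.184))
f_A = 53.434 / 71.887 = 0.7433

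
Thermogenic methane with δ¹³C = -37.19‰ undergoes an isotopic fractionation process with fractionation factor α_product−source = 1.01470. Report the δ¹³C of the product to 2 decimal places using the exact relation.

δ_product = (δ_source + 1000)·α − 1000
δ_product = (-37.19 + 1000) × 1.01470 − 1000
δ_product = 976.963 − 1000 = -23.037‰

-23.04‰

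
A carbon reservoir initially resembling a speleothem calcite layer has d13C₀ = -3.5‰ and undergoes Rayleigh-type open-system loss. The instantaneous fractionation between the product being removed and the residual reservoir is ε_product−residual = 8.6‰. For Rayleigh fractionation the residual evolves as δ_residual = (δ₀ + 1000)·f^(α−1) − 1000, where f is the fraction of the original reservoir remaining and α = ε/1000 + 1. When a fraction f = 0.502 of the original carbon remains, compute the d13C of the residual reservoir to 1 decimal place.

Rayleigh residual: δ_res = (δ₀ + 1000)·f^(α−1) − 1000
α = ε/1000 + 1 = 1.00860, so α − 1 = 0.00860
f^(α−1) = 0.502^(0.00860) = 0.994091
δ_res = (-3.5 + 1000) × 0.994091 − 1000 = 990.611 − 1000 = -9.39‰

-9.4‰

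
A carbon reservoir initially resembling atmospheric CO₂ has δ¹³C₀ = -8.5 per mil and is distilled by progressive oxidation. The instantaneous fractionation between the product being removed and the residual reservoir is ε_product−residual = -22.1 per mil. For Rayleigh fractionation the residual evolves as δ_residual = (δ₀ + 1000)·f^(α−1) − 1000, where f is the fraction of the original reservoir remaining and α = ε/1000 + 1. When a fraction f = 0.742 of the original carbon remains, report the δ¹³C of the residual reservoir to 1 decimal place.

Rayleigh residual: δ_res = (δ₀ + 1000)·f^(α−1) − 1000
α = ε/1000 + 1 = 0.97790, so α − 1 = -0.02210
f^(α−1) = 0.742^(-0.02210) = 1.006617
δ_res = (-8.5 + 1000) × 1.006617 − 1000 = 998.060 − 1000 = -1.94 per mil

-1.9 per mil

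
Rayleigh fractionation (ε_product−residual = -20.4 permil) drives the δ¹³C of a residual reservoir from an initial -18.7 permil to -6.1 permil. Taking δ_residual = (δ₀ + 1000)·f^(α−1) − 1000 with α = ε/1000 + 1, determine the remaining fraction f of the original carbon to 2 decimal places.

0.54

α − 1 = ε/1000 = -0.0204
(δ_res + 1000)/(δ₀ + 1000) = (-6.1 + 1000)/(-18.7 + 1000) = 993.9/981.3 = 1.012840
f = 1.012840^(1/-0.0204) = exp(ln(1.012840)/-0.0204) = exp(0.01276/-0.0204)
f = exp(-0.6254) = 0.5350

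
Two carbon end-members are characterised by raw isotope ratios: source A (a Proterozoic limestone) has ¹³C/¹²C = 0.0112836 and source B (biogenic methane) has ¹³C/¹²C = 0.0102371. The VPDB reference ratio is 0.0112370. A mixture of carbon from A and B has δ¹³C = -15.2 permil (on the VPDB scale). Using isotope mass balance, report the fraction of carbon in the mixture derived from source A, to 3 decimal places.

0.792

δ_A = (0.0112836/0.0112370 − 1)×1000 = (1.004147 − 1)×1000 = 4.147 permil
δ_B = (0.0102371/0.0112370 − 1)×1000 = (0.911017 − 1)×1000 = -88.983 permil
f_A = (δ_mix − δ_B)/(δ_A − δ_B) = (-15.2 − (-88.983))/(4.147 − (-88.983))
f_A = 73.783 / 93.130 = 0.7923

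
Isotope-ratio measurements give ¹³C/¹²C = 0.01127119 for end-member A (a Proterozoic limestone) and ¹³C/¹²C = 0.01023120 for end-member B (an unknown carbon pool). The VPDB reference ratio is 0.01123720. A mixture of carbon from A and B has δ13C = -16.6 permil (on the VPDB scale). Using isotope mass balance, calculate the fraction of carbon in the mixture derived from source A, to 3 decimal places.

δ_A = (0.01127119/0.01123720 − 1)×1000 = (1.003025 − 1)×1000 = 3.025 permil
δ_B = (0.01023120/0.01123720 − 1)×1000 = (0.910476 − 1)×1000 = -89.524 permil
f_A = (δ_mix − δ_B)/(δ_A − δ_B) = (-16.6 − (-89.524))/(3.025 − (-89.524))
f_A = 72.924 / 92.549 = 0.7880

0.788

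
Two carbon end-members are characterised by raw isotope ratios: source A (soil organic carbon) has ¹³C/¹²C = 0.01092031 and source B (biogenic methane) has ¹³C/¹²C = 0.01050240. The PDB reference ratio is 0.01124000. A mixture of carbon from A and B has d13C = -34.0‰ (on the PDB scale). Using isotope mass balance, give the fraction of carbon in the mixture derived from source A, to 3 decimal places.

0.851

δ_A = (0.01092031/0.01124000 − 1)×1000 = (0.971558 − 1)×1000 = -28.442‰
δ_B = (0.01050240/0.01124000 − 1)×1000 = (0.934377 − 1)×1000 = -65.623‰
f_A = (δ_mix − δ_B)/(δ_A − δ_B) = (-34.0 − (-65.623))/(-28.442 − (-65.623))
f_A = 31.623 / 37.181 = 0.8505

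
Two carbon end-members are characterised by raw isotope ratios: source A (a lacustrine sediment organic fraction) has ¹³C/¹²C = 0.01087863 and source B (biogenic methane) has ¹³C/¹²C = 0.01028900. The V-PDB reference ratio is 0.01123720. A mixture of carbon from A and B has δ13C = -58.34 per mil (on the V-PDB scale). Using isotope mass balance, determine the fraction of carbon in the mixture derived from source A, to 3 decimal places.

δ_A = (0.01087863/0.01123720 − 1)×1000 = (0.968091 − 1)×1000 = -31.909 per mil
δ_B = (0.01028900/0.01123720 − 1)×1000 = (0.915620 − 1)×1000 = -84.380 per mil
f_A = (δ_mix − δ_B)/(δ_A − δ_B) = (-58.34 − (-84.380))/(-31.909 − (-84.380))
f_A = 26.040 / 52.471 = 0.4963

0.496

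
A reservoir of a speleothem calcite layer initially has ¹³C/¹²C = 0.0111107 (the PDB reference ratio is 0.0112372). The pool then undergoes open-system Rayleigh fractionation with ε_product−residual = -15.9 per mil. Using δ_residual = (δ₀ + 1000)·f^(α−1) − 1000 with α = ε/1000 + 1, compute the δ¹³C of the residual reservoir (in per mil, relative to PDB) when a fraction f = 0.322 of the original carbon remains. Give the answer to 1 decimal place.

δ₀ = (0.0111107/0.0112372 − 1)×1000 = (0.988743 − 1)×1000 = -11.257 per mil
α − 1 = ε/1000 = -0.0159
f^(α−1) = 0.322^(-0.0159) = 1.018181
δ_res = (-11.257 + 1000) × 1.018181 − 1000 = 1006.719 − 1000 = 6.72 per mil

6.7 per mil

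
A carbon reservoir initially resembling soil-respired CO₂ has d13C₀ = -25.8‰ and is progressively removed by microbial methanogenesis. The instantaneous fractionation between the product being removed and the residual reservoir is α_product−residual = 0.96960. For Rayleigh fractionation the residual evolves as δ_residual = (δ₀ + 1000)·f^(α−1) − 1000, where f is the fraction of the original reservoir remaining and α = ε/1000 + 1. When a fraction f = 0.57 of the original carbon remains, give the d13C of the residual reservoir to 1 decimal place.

-9.0‰

Rayleigh residual: δ_res = (δ₀ + 1000)·f^(α−1) − 1000
α − 1 = -0.03040
f^(α−1) = 0.57^(-0.03040) = 1.017235
δ_res = (-25.8 + 1000) × 1.017235 − 1000 = 990.991 − 1000 = -9.01‰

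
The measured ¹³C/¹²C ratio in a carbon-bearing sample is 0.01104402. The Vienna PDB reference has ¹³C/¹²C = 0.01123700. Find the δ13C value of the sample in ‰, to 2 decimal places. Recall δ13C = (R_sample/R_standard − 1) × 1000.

-17.17‰

δ13C = (R_sample / R_standard − 1) × 1000
R_sample / R_standard = 0.01104402 / 0.01123700 = 0.982826
δ13C = (0.982826 − 1) × 1000 = -17.174‰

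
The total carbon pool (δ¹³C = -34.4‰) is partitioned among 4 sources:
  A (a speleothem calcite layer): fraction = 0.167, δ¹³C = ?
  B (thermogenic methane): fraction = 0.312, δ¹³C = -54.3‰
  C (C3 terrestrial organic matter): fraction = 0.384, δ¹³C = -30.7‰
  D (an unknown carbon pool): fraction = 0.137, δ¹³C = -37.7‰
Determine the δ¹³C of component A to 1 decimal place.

-3.0‰

Isotope mass balance: δ_bulk = Σ fᵢ·δᵢ.
-34.4 = 0.167×δ_A + 0.312×(-54.3) + 0.384×(-30.7) + 0.137×(-37.7)
0.167·δ_A = -34.4 − (-33.895) = -0.505
δ_A = -0.505 / 0.167 = -3.02‰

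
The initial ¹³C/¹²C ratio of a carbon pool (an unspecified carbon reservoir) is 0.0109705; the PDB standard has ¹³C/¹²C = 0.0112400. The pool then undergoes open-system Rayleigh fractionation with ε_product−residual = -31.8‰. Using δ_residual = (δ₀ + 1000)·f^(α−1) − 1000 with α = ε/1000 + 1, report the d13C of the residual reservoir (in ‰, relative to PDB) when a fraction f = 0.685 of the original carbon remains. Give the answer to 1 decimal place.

δ₀ = (0.0109705/0.0112400 − 1)×1000 = (0.976023 − 1)×1000 = -23.977‰
α − 1 = ε/1000 = -0.0318
f^(α−1) = 0.685^(-0.0318) = 1.012104
δ_res = (-23.977 + 1000) × 1.012104 − 1000 = 987.837 − 1000 = -12.16‰

-12.2‰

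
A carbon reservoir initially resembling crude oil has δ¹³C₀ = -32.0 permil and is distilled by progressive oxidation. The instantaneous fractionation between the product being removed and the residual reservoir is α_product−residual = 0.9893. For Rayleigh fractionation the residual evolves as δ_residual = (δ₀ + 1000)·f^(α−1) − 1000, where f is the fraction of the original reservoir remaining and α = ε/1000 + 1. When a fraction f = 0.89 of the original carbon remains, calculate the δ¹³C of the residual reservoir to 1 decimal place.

Rayleigh residual: δ_res = (δ₀ + 1000)·f^(α−1) − 1000
α − 1 = -0.01070
f^(α−1) = 0.89^(-0.01070) = 1.001248
δ_res = (-32.0 + 1000) × 1.001248 − 1000 = 969.208 − 1000 = -30.79 permil

-30.8 permil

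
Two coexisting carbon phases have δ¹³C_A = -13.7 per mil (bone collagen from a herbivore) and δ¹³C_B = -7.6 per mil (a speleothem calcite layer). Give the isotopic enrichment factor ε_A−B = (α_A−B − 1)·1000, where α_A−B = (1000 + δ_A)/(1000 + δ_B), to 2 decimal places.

α_A−B = (1000 + -13.7) / (1000 + -7.6) = 986.3 / 992.4 = 0.993853
ε_A−B = (0.993853 − 1) × 1000 = -6.147 per mil
(The approximation ε ≈ δ_A − δ_B would give -6.1 per mil.)

-6.15 per mil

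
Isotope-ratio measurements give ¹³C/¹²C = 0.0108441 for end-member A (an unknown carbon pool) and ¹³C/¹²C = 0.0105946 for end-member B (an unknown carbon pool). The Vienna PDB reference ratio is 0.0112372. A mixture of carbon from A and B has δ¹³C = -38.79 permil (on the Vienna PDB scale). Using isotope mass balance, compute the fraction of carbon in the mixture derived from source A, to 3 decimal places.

δ_A = (0.0108441/0.0112372 − 1)×1000 = (0.965018 − 1)×1000 = -34.982 permil
δ_B = (0.0105946/0.0112372 − 1)×1000 = (0.942815 − 1)×1000 = -57.185 permil
f_A = (δ_mix − δ_B)/(δ_A − δ_B) = (-38.79 − (-57.185))/(-34.982 − (-57.185))
f_A = 18.395 / 22.203 = 0.8285

0.828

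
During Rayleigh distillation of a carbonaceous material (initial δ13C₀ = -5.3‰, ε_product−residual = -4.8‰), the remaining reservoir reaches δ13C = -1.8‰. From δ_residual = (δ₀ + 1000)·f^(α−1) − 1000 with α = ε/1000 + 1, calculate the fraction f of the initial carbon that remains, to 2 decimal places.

0.48

α − 1 = ε/1000 = -0.0048
(δ_res + 1000)/(δ₀ + 1000) = (-1.8 + 1000)/(-5.3 + 1000) = 998.2/994.7 = 1.003519
f = 1.003519^(1/-0.0048) = exp(ln(1.003519)/-0.0048) = exp(0.00351/-0.0048)
f = exp(-0.7318) = 0.4811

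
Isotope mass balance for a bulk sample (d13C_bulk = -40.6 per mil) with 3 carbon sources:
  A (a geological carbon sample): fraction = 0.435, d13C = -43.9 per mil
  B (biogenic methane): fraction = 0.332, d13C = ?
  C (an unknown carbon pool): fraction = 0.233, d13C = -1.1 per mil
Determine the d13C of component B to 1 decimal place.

-64.0 per mil

Isotope mass balance: δ_bulk = Σ fᵢ·δᵢ.
-40.6 = 0.435×(-43.9) + 0.332×δ_B + 0.233×(-1.1)
0.332·δ_B = -40.6 − (-19.353) = -21.247
δ_B = -21.247 / 0.332 = -64.00 per mil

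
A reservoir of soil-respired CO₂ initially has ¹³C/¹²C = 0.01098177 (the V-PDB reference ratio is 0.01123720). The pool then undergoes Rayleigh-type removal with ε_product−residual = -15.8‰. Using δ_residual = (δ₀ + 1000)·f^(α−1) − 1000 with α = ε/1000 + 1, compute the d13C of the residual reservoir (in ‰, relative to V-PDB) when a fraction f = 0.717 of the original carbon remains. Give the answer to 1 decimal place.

δ₀ = (0.01098177/0.01123720 − 1)×1000 = (0.977269 − 1)×1000 = -22.731‰
α − 1 = ε/1000 = -0.0158
f^(α−1) = 0.717^(-0.0158) = 1.005270
δ_res = (-22.731 + 1000) × 1.005270 − 1000 = 982.420 − 1000 = -17.58‰

-17.6‰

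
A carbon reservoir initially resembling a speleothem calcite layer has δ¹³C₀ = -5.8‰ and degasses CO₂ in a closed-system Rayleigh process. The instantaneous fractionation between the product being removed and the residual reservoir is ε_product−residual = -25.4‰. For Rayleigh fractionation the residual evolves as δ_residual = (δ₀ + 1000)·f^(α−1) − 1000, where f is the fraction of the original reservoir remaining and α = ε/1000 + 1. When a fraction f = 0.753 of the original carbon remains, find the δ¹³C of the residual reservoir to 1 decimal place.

Rayleigh residual: δ_res = (δ₀ + 1000)·f^(α−1) − 1000
α = ε/1000 + 1 = 0.97460, so α − 1 = -0.02540
f^(α−1) = 0.753^(-0.02540) = 1.007232
δ_res = (-5.8 + 1000) × 1.007232 − 1000 = 1001.390 − 1000 = 1.39‰

1.4‰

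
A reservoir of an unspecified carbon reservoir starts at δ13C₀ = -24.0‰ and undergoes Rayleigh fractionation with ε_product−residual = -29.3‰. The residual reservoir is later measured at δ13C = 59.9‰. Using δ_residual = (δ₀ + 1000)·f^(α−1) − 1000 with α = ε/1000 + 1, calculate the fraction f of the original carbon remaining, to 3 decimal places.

α − 1 = ε/1000 = -0.0293
(δ_res + 1000)/(δ₀ + 1000) = (59.9 + 1000)/(-24.0 + 1000) = 1059.9/976.0 = 1.085963
f = 1.085963^(1/-0.0293) = exp(ln(1.085963)/-0.0293) = exp(0.08247/-0.0293)
f = exp(-2.8146) = 0.0599

0.060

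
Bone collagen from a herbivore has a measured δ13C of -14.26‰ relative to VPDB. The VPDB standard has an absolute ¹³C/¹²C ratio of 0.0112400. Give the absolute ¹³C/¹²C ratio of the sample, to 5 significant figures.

0.011080

R_sample = R_standard × (δ13C/1000 + 1)
R_sample = 0.0112400 × (-14.26/1000 + 1) = 0.0112400 × 0.985740
R_sample = 0.0110797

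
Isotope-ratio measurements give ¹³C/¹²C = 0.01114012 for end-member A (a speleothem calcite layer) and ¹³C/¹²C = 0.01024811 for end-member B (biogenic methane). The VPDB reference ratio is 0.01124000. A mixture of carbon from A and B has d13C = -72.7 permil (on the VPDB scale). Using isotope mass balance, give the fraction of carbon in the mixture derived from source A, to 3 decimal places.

0.196

δ_A = (0.01114012/0.01124000 − 1)×1000 = (0.991114 − 1)×1000 = -8.886 permil
δ_B = (0.01024811/0.01124000 − 1)×1000 = (0.911754 − 1)×1000 = -88.246 permil
f_A = (δ_mix − δ_B)/(δ_A − δ_B) = (-72.7 − (-88.246))/(-8.886 − (-88.246))
f_A = 15.546 / 79.360 = 0.1959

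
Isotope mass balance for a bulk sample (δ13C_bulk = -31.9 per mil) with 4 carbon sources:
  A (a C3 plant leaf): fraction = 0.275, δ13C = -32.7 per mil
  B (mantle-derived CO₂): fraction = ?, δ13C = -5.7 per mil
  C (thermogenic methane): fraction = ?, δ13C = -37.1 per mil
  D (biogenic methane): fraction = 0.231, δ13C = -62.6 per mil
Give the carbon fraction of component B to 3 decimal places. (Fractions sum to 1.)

Let f_B and f_C be the unknown fractions; fractions sum to 1 so f_B + f_C = 0.494.
Mass balance: Σ fᵢ·δᵢ = δ_bulk ⇒ f_B·(-5.7) + f_C·(-37.1) = -31.9 − (-23.453) = -8.447
Substitute f_C = 0.494 − f_B:
f_B·(-5.7 − -37.1) = -8.447 − 0.494×(-37.1) = 9.881
f_B = 9.881 / 31.4 = 0.3147

0.315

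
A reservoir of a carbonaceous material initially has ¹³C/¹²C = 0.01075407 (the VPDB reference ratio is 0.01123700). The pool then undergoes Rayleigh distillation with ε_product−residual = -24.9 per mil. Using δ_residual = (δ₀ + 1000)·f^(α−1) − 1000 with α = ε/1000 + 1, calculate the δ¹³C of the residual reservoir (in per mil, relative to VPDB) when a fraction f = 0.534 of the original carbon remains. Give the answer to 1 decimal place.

δ₀ = (0.01075407/0.01123700 − 1)×1000 = (0.957023 − 1)×1000 = -42.977 per mil
α − 1 = ε/1000 = -0.0249
f^(α−1) = 0.534^(-0.0249) = 1.015744
δ_res = (-42.977 + 1000) × 1.015744 − 1000 = 972.091 − 1000 = -27.91 per mil

-27.9 per mil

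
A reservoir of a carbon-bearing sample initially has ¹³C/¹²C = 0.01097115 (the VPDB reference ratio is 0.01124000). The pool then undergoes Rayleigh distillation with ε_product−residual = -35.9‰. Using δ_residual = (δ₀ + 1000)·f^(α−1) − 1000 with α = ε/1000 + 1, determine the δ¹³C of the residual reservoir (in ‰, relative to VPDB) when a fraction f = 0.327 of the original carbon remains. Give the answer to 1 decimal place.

δ₀ = (0.01097115/0.01124000 − 1)×1000 = (0.976081 − 1)×1000 = -23.919‰
α − 1 = ε/1000 = -0.0359
f^(α−1) = 0.327^(-0.0359) = 1.040945
δ_res = (-23.919 + 1000) × 1.040945 − 1000 = 1016.046 − 1000 = 16.05‰

16.0‰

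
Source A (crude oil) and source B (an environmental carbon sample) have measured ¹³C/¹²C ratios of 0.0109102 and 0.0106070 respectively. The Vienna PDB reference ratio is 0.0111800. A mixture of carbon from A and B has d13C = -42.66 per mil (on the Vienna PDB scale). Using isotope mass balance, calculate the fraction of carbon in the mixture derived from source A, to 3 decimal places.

0.317

δ_A = (0.0109102/0.0111800 − 1)×1000 = (0.975868 − 1)×1000 = -24.132 per mil
δ_B = (0.0106070/0.0111800 − 1)×1000 = (0.948748 − 1)×1000 = -51.252 per mil
f_A = (δ_mix − δ_B)/(δ_A − δ_B) = (-42.66 − (-51.252))/(-24.132 − (-51.252))
f_A = 8.592 / 27.120 = 0.3168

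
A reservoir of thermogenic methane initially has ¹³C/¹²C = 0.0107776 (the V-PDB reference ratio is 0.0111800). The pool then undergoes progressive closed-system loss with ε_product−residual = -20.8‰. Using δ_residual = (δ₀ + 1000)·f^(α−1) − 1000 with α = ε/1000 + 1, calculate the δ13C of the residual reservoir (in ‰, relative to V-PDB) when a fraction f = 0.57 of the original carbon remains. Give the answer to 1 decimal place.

δ₀ = (0.0107776/0.0111800 − 1)×1000 = (0.964007 − 1)×1000 = -35.993‰
α − 1 = ε/1000 = -0.0208
f^(α−1) = 0.57^(-0.0208) = 1.011761
δ_res = (-35.993 + 1000) × 1.011761 − 1000 = 975.345 − 1000 = -24.66‰

-24.7‰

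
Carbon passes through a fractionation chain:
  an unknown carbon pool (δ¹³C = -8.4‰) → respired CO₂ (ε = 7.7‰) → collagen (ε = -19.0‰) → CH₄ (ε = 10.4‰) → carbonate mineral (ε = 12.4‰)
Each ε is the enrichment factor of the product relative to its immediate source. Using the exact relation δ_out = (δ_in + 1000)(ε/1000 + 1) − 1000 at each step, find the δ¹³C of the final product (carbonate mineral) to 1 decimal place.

step 1: δ = (-8.40 + 1000)·(7.7/1000 + 1) − 1000 = -0.76‰
step 2: δ = (-0.76 + 1000)·(-19.0/1000 + 1) − 1000 = -19.75‰
step 3: δ = (-19.75 + 1000)·(10.4/1000 + 1) − 1000 = -9.56‰
step 4: δ = (-9.56 + 1000)·(12.4/1000 + 1) − 1000 = 2.73‰

2.7‰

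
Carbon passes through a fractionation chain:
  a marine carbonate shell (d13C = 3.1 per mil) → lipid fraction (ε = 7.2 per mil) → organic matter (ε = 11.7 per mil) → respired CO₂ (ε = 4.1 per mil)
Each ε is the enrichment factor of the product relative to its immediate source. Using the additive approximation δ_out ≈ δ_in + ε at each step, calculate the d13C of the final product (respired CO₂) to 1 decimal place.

26.1 per mil

step 1: δ ≈ 3.1 + (7.2) = 10.3 per mil
step 2: δ ≈ 10.3 + (11.7) = 22.0 per mil
step 3: δ ≈ 22.0 + (4.1) = 26.1 per mil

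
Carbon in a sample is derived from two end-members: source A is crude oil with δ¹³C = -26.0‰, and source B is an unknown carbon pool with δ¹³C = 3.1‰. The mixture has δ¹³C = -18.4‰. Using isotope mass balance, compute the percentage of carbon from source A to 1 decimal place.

73.9%

δ_mix = f_A·δ_A + (1 − f_A)·δ_B  ⇒  f_A = (δ_mix − δ_B)/(δ_A − δ_B)
f_A = (-18.4 − (3.1)) / (-26.0 − (3.1))
f_A = -21.5 / -29.1 = 0.7388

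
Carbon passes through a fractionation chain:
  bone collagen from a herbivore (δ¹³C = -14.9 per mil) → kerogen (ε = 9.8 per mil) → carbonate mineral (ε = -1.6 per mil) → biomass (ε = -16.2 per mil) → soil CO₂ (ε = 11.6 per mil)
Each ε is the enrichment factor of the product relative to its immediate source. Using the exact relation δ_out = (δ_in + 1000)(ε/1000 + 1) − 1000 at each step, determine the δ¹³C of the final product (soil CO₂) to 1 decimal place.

-11.6 per mil

step 1: δ = (-14.90 + 1000)·(9.8/1000 + 1) − 1000 = -5.25 per mil
step 2: δ = (-5.25 + 1000)·(-1.6/1000 + 1) − 1000 = -6.84 per mil
step 3: δ = (-6.84 + 1000)·(-16.2/1000 + 1) − 1000 = -22.93 per mil
step 4: δ = (-22.93 + 1000)·(11.6/1000 + 1) − 1000 = -11.59 per mil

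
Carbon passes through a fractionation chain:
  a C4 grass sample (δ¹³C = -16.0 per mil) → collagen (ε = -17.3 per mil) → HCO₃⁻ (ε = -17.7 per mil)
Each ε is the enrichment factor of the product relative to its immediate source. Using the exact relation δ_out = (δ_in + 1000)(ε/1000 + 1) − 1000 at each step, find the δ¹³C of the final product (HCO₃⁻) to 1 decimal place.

-50.1 per mil

step 1: δ = (-16.00 + 1000)·(-17.3/1000 + 1) − 1000 = -33.02 per mil
step 2: δ = (-33.02 + 1000)·(-17.7/1000 + 1) − 1000 = -50.14 per mil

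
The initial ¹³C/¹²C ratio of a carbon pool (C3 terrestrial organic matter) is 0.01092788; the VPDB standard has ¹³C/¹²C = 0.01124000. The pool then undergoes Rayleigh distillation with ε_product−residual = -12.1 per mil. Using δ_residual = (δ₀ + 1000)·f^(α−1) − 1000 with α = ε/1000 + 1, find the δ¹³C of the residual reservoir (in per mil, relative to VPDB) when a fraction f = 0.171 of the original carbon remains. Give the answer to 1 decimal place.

δ₀ = (0.01092788/0.01124000 − 1)×1000 = (0.972231 − 1)×1000 = -27.769 per mil
α − 1 = ε/1000 = -0.0121
f^(α−1) = 0.171^(-0.0121) = 1.021600
δ_res = (-27.769 + 1000) × 1.021600 − 1000 = 993.231 − 1000 = -6.77 per mil

-6.8 per mil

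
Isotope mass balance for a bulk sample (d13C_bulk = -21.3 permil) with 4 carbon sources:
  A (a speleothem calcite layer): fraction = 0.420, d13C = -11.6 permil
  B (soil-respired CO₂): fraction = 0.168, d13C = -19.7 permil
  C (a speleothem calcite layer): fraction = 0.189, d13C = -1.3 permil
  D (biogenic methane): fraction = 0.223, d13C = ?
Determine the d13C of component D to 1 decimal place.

-57.7 permil

Isotope mass balance: δ_bulk = Σ fᵢ·δᵢ.
-21.3 = 0.420×(-11.6) + 0.168×(-19.7) + 0.189×(-1.3) + 0.223×δ_D
0.223·δ_D = -21.3 − (-8.427) = -12.873
δ_D = -12.873 / 0.223 = -57.73 permil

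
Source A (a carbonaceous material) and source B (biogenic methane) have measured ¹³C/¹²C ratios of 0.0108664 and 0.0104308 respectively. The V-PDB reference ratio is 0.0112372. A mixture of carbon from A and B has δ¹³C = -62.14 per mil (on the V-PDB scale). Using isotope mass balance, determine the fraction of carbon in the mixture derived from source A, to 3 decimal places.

δ_A = (0.0108664/0.0112372 − 1)×1000 = (0.967002 − 1)×1000 = -32.998 per mil
δ_B = (0.0104308/0.0112372 − 1)×1000 = (0.928238 − 1)×1000 = -71.762 per mil
f_A = (δ_mix − δ_B)/(δ_A − δ_B) = (-62.14 − (-71.762))/(-32.998 − (-71.762))
f_A = 9.622 / 38.764 = 0.2482

0.248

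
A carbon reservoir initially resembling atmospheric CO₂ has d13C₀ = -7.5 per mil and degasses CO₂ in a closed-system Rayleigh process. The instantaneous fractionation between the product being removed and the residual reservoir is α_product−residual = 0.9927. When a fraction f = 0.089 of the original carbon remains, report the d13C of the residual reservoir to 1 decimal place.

Rayleigh residual: δ_res = (δ₀ + 1000)·f^(α−1) − 1000
α − 1 = -0.00730
f^(α−1) = 0.089^(-0.00730) = 1.017816
δ_res = (-7.5 + 1000) × 1.017816 − 1000 = 1010.183 − 1000 = 10.18 per mil

10.2 per mil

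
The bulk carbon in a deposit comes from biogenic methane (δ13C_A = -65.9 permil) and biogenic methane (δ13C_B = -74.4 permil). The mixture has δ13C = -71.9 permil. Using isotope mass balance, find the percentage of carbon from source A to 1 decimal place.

δ_mix = f_A·δ_A + (1 − f_A)·δ_B  ⇒  f_A = (δ_mix − δ_B)/(δ_A − δ_B)
f_A = (-71.9 − (-74.4)) / (-65.9 − (-74.4))
f_A = 2.5 / 8.5 = 0.2941

29.4%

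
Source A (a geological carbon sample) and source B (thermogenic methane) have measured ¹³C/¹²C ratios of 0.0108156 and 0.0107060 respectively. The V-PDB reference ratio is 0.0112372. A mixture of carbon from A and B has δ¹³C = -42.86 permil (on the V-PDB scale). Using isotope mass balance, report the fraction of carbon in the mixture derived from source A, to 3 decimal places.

δ_A = (0.0108156/0.0112372 − 1)×1000 = (0.962482 − 1)×1000 = -37.518 permil
δ_B = (0.0107060/0.0112372 − 1)×1000 = (0.952728 − 1)×1000 = -47.272 permil
f_A = (δ_mix − δ_B)/(δ_A − δ_B) = (-42.86 − (-47.272))/(-37.518 − (-47.272))
f_A = 4.412 / 9.753 = 0.4523

0.452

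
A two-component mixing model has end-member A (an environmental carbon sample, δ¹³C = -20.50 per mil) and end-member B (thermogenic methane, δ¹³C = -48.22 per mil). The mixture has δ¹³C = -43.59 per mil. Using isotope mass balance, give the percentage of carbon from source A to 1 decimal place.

δ_mix = f_A·δ_A + (1 − f_A)·δ_B  ⇒  f_A = (δ_mix − δ_B)/(δ_A − δ_B)
f_A = (-43.59 − (-48.22)) / (-20.50 − (-48.22))
f_A = 4.63 / 27.72 = 0.1670

16.7%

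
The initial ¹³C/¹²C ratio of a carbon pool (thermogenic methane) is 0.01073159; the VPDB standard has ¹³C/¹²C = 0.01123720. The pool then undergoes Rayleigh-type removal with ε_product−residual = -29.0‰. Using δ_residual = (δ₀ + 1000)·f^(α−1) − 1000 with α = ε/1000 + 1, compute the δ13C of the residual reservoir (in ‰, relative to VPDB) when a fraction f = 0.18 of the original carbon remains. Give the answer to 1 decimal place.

δ₀ = (0.01073159/0.01123720 − 1)×1000 = (0.955006 − 1)×1000 = -44.994‰
α − 1 = ε/1000 = -0.0290
f^(α−1) = 0.18^(-0.0290) = 1.050986
δ_res = (-44.994 + 1000) × 1.050986 − 1000 = 1003.698 − 1000 = 3.70‰

3.7‰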